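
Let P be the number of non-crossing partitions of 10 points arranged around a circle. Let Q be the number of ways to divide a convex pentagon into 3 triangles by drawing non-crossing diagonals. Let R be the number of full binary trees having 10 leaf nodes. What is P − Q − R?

11929

Non-crossing partitions of an n-element set are counted by C_n; here n = 10. So P = C_10 = 16796.
The number of triangulations of a 5-gon is the Catalan number C_3 (index = sides − 2). So Q = C_3 = 5.
A full binary tree with L leaves has L−1 internal nodes and is counted by C_{L−1}; L = 10 gives C_9. So R = C_9 = 4862.
P − Q − R = 16796 − 5 − 4862 = 11929.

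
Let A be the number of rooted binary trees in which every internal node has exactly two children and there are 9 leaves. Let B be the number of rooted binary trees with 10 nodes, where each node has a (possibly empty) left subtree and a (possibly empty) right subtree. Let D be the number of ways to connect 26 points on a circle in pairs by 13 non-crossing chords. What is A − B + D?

727534

Full binary trees with 9 leaves have 9−1 = 8 internal nodes, so there are C_8 of them. So A = C_8 = 1430.
There are C_n binary search tree shapes on n keys; with n = 10 that is C_10. So B = C_10 = 16796.
Pairing 26 circle points by 13 non-crossing chords gives C_13 matchings. So D = C_13 = 742900.
A − B + D = 1430 − 16796 + 742900 = 727534.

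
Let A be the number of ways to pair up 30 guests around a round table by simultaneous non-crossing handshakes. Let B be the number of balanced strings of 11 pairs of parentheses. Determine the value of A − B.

Non-crossing handshake pairings of 2n people are counted by C_n; 30 people gives n = 15. So A = C_15 = 9694845.
Balanced strings of n pairs of brackets are counted by C_n; here n = 11. So B = C_11 = 58786.
A − B = 9694845 − 58786 = 9636059.

9636059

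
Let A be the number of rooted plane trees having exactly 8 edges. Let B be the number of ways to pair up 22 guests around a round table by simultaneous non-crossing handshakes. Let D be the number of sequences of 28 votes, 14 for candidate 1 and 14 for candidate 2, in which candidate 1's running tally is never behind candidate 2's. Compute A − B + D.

Rooted ordered trees with n edges are counted by C_n; here n = 8. So A = C_8 = 1430.
With 22 = 2·11 people, non-crossing handshake pairings are non-crossing perfect matchings on a circle, counted by C_11. So B = C_11 = 58786.
Ballot sequences with n votes each where one side never trails are Dyck words, counted by C_n; here n = 14. So D = C_14 = 2674440.
A − B + D = 1430 − 58786 + 2674440 = 2617084.

2617084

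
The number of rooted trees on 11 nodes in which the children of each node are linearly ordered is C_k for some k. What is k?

A rooted plane tree on 11 nodes has 10 edges, and such trees are counted by C_10.

10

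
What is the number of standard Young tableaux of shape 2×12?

208012

Standard Young tableaux of shape 2×n are counted by C_n; here n = 12.
C_12 = 208012.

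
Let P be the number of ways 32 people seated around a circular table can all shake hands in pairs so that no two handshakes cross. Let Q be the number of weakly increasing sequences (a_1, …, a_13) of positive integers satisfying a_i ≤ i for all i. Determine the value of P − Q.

34614770

With 32 = 2·16 people, non-crossing handshake pairings are non-crossing perfect matchings on a circle, counted by C_16. So P = C_16 = 35357670.
Such sub-staircase sequences of length n are counted by C_n; here n = 13. So Q = C_13 = 742900.
P − Q = 35357670 − 742900 = 34614770.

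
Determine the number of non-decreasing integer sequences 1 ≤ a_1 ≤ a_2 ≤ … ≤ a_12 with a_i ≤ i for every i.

Weakly increasing sequences with a_i ≤ i biject with Dyck paths of semilength 12, so there are C_12.
C_12 = C(24,12)/13 = 2704156/13 = 208012.

208012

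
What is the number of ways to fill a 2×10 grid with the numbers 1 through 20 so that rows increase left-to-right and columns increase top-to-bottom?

Standard Young tableaux of shape 2×n are counted by C_n; here n = 10.
C_10 = C(20,10)/11 = 184756/11 = 16796.

16796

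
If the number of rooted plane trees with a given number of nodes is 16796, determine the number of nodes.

Rooted ordered trees on m nodes are counted by C_{m−1}, and C_10 = 16796.
So the index is 10, and the number of nodes is 10 + 1 = 11.

11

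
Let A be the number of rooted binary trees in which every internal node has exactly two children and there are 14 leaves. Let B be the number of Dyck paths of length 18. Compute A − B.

738038

Full binary trees with 14 leaves have 14−1 = 13 internal nodes, so there are C_13 of them. So A = C_13 = 742900.
Dyck paths of semilength n (length 2n) are counted by C_n; here n = 9. So B = C_9 = 4862.
A − B = 742900 − 4862 = 738038.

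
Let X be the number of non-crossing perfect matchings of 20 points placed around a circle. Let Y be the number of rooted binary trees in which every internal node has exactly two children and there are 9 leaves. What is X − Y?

Non-crossing perfect matchings of 2n points on a circle are counted by C_n; with 20 points, n = 10. So X = C_10 = 16796.
A full binary tree with L leaves has L−1 internal nodes and is counted by C_{L−1}; L = 9 gives C_8. So Y = C_8 = 1430.
X − Y = 16796 − 1430 = 15366.

15366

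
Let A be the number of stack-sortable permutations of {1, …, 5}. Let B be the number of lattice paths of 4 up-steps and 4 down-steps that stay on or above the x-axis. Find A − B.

By Knuth's characterisation, the stack-sortable permutations of length 5 are the 231-avoiders, numbering C_5. So A = C_5 = 42.
Dyck paths of semilength n (length 2n) are counted by C_n; here n = 4. So B = C_4 = 14.
A − B = 42 − 14 = 28.

28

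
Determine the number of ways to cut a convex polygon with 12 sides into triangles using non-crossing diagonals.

16796

The number of triangulations of a 12-gon is the Catalan number C_10 (index = sides − 2).
C_10 = 16796.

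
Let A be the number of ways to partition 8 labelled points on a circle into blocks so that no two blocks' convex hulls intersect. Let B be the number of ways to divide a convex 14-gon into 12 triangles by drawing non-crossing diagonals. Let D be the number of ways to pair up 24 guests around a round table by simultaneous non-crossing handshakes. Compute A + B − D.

Non-crossing partitions of an n-element set are counted by C_n; here n = 8. So A = C_8 = 1430.
The number of triangulations of a 14-gon is the Catalan number C_12 (index = sides − 2). So B = C_12 = 208012.
With 24 = 2·12 people, non-crossing handshake pairings are non-crossing perfect matchings on a circle, counted by C_12. So D = C_12 = 208012.
A + B − D = 1430 + 208012 − 208012 = 1430.

1430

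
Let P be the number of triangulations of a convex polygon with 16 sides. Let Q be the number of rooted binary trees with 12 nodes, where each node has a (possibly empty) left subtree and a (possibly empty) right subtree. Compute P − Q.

2466428

A convex 16-gon is triangulated into 14 triangles, and the number of such triangulations is the Catalan number C_{16−2} = C_14. So P = C_14 = 2674440.
Rooted binary trees with 12 nodes (each child slot possibly empty) number C_12. So Q = C_12 = 208012.
P − Q = 2674440 − 208012 = 2466428.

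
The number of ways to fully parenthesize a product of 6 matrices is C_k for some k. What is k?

Ways to associate a product of 6 factors correspond to binary trees on 6 leaves, so the count is C_5.

5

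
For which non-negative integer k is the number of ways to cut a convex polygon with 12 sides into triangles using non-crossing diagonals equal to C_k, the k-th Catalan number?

The number of triangulations of a 12-gon is the Catalan number C_10 (index = sides − 2).

10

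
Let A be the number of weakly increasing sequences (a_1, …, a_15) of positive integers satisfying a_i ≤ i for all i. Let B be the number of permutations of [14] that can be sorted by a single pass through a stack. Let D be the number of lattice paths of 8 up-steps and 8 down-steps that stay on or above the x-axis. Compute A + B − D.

Such sub-staircase sequences of length n are counted by C_n; here n = 15. So A = C_15 = 9694845.
By Knuth's characterisation, the stack-sortable permutations of length 14 are the 231-avoiders, numbering C_14. So B = C_14 = 2674440.
Paths of 8 up- and 8 down-steps that never dip below the axis are Dyck paths; their count is C_8. So D = C_8 = 1430.
A + B − D = 9694845 + 2674440 − 1430 = 12367855.

12367855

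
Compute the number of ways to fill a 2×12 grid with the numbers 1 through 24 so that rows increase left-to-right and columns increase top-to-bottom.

208012

By the hook-length formula (or a Dyck-path bijection), SYT of shape 2×12 number C_12.
C_12 = C_11 · 2(2·11+1)/(11+2) = 58786 · 46/13 = 208012.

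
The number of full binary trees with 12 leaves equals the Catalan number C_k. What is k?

Full binary trees with 12 leaves have 12−1 = 11 internal nodes, so there are C_11 of them.

11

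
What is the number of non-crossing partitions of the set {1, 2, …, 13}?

742900

The non-crossing partitions of [13] form a lattice of size C_13.
C_13 = C(26,13)/14 = 10400600/14 = 742900.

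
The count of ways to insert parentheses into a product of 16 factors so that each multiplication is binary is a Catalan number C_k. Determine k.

Ways to associate a product of 16 factors correspond to binary trees on 16 leaves, so the count is C_15.

15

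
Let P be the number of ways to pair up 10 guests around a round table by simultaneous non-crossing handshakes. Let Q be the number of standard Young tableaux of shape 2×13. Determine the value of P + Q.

With 10 = 2·5 people, non-crossing handshake pairings are non-crossing perfect matchings on a circle, counted by C_5. So P = C_5 = 42.
By the hook-length formula (or a Dyck-path bijection), SYT of shape 2×13 number C_13. So Q = C_13 = 742900.
P + Q = 42 + 742900 = 742942.

742942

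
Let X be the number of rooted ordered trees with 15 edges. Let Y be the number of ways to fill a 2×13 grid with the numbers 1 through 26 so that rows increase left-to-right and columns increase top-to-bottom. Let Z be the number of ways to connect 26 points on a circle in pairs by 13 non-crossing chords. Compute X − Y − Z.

Rooted ordered trees with n edges are counted by C_n; here n = 15. So X = C_15 = 9694845.
Standard Young tableaux of shape 2×n are counted by C_n; here n = 13. So Y = C_13 = 742900.
Non-crossing perfect matchings of 2n points on a circle are counted by C_n; with 26 points, n = 13. So Z = C_13 = 742900.
X − Y − Z = 9694845 − 742900 − 742900 = 8209045.

8209045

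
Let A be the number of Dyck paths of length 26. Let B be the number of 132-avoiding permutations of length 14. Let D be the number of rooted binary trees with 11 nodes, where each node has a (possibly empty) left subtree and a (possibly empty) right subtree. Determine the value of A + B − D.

3358554

Dyck paths of semilength n (length 2n) are counted by C_n; here n = 13. So A = C_13 = 742900.
Permutations of [n] avoiding any single length-3 pattern are counted by C_n; here n = 14. So B = C_14 = 2674440.
There are C_n binary search tree shapes on n keys; with n = 11 that is C_11. So D = C_11 = 58786.
A + B − D = 742900 + 2674440 − 58786 = 3358554.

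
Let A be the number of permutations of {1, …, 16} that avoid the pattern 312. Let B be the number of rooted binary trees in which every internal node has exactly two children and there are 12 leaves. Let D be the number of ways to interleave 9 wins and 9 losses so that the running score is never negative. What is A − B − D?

Permutations of [n] avoiding any single length-3 pattern are counted by C_n; here n = 16. So A = C_16 = 35357670.
A full binary tree with L leaves has L−1 internal nodes and is counted by C_{L−1}; L = 12 gives C_11. So B = C_11 = 58786.
Reading a vote for the leader as '(' and for the other as ')' turns such a sequence into a balanced string of 9 pairs, so the count is C_9. So D = C_9 = 4862.
A − B − D = 35357670 − 58786 − 4862 = 35294022.

35294022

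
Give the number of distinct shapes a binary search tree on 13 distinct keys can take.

742900

There are C_n binary search tree shapes on n keys; with n = 13 that is C_13.
C_13 = 742900.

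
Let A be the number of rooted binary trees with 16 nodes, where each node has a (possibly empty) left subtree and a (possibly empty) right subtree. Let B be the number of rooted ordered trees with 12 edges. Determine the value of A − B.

35149658

Binary trees (left/right distinguished) on n nodes are counted by C_n; here n = 16. So A = C_16 = 35357670.
A rooted plane tree with 12 edges has 13 nodes, and the count is C_12. So B = C_12 = 208012.
A − B = 35357670 − 208012 = 35149658.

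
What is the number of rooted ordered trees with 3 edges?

Rooted ordered trees with n edges are counted by C_n; here n = 3.
C_3 = 5.

5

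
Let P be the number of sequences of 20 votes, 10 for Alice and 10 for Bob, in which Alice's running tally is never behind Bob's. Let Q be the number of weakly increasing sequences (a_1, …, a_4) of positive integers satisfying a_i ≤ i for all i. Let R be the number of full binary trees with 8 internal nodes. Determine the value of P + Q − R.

15380

Reading a vote for the leader as '(' and for the other as ')' turns such a sequence into a balanced string of 10 pairs, so the count is C_10. So P = C_10 = 16796.
Weakly increasing sequences with a_i ≤ i biject with Dyck paths of semilength 4, so there are C_4. So Q = C_4 = 14.
The number of full binary trees on 8 internal nodes is the Catalan number C_8. So R = C_8 = 1430.
P + Q − R = 16796 + 14 − 1430 = 15380.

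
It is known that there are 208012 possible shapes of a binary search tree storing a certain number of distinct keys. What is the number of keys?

Binary search tree shapes on n keys are counted by C_n. Since C_12 = 208012, the index is 12.

12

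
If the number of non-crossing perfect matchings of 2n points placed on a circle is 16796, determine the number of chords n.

Non-crossing pairings of 2n points on a circle are counted by C_n, and C_10 = 16796.

10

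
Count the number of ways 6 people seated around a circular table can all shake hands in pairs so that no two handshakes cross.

5

Non-crossing handshake pairings of 2n people are counted by C_n; 6 people gives n = 3.
C_3 = 5.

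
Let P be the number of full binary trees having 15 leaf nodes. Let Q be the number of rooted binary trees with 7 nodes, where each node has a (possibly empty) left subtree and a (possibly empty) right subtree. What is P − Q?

Full binary trees with 15 leaves have 15−1 = 14 internal nodes, so there are C_14 of them. So P = C_14 = 2674440.
There are C_n binary search tree shapes on n keys; with n = 7 that is C_7. So Q = C_7 = 429.
P − Q = 2674440 − 429 = 2674011.

2674011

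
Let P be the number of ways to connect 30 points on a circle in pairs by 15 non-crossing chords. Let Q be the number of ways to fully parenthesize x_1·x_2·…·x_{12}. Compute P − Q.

Non-crossing perfect matchings of 2n points on a circle are counted by C_n; with 30 points, n = 15. So P = C_15 = 9694845.
Ways to associate a product of 12 factors correspond to binary trees on 12 leaves, so the count is C_11. So Q = C_11 = 58786.
P − Q = 9694845 − 58786 = 9636059.

9636059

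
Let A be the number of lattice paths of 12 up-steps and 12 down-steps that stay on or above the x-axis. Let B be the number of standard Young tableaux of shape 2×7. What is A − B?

Paths of 12 up- and 12 down-steps that never dip below the axis are Dyck paths; their count is C_12. So A = C_12 = 208012.
Standard Young tableaux of shape 2×n are counted by C_n; here n = 7. So B = C_7 = 429.
A − B = 208012 − 429 = 207583.

207583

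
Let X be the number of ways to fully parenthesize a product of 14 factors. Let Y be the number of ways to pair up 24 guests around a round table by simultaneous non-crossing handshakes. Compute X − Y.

534888

Ways to associate a product of 14 factors correspond to binary trees on 14 leaves, so the count is C_13. So X = C_13 = 742900.
With 24 = 2·12 people, non-crossing handshake pairings are non-crossing perfect matchings on a circle, counted by C_12. So Y = C_12 = 208012.
X − Y = 742900 − 208012 = 534888.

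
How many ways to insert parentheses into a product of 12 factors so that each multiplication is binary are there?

Bracketing 12 factors into binary products is counted by C_{12−1} = C_11.
C_11 = 58786.

58786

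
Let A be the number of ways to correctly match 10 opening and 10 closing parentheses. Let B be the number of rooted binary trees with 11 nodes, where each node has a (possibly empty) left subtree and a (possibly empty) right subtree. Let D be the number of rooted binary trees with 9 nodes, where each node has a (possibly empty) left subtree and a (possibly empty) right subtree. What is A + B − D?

70720

A balanced arrangement of 10 bracket pairs is a Dyck word of semilength 10, so the count is C_10. So A = C_10 = 16796.
Binary trees (left/right distinguished) on n nodes are counted by C_n; here n = 11. So B = C_11 = 58786.
Rooted binary trees with 9 nodes (each child slot possibly empty) number C_9. So D = C_9 = 4862.
A + B − D = 16796 + 58786 − 4862 = 70720.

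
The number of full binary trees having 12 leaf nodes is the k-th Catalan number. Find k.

11

Full binary trees with 12 leaves have 12−1 = 11 internal nodes, so there are C_11 of them.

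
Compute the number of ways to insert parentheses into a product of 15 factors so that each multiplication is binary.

2674440

Bracketing 15 factors into binary products is counted by C_{15−1} = C_14.
C_14 = 2674440.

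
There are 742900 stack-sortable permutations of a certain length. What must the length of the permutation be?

Stack-sortable permutations of [n] are counted by C_n. Since C_13 = 742900, the index is 13.

13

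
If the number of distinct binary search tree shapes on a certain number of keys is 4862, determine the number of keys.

9

Binary search tree shapes on n keys are counted by C_n; 4862 = C_9.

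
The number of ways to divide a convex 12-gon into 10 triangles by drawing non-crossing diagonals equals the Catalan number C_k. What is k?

Triangulations of a convex m-gon are counted by C_{m−2}; with m = 12 this is C_10.

10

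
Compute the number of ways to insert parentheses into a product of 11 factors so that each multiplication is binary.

Parenthesizations of m factors correspond to full binary trees with m leaves, counted by C_{m−1}; m = 11 gives C_10.
C_10 = 16796.

16796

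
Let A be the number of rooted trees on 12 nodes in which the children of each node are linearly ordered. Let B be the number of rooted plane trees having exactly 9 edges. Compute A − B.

Rooted ordered (plane) trees on m nodes have m−1 edges and are counted by C_{m−1}; m = 12 gives C_11. So A = C_11 = 58786.
Rooted ordered trees with n edges are counted by C_n; here n = 9. So B = C_9 = 4862.
A − B = 58786 − 4862 = 53924.

53924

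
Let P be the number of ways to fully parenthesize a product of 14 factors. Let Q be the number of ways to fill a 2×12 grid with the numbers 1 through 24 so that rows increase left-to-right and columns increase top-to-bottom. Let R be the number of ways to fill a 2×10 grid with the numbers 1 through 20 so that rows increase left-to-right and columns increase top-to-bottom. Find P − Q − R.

Bracketing 14 factors into binary products is counted by C_{14−1} = C_13. So P = C_13 = 742900.
By the hook-length formula (or a Dyck-path bijection), SYT of shape 2×12 number C_12. So Q = C_12 = 208012.
Standard Young tableaux of shape 2×n are counted by C_n; here n = 10. So R = C_10 = 16796.
P − Q − R = 742900 − 208012 − 16796 = 518092.

518092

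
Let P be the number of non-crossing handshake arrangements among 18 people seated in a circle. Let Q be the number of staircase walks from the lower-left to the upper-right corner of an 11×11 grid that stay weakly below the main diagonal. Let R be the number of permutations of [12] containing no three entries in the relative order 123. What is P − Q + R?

Non-crossing handshake pairings of 2n people are counted by C_n; 18 people gives n = 9. So P = C_9 = 4862.
Monotone paths in an n×n grid that stay weakly below the diagonal are counted by C_n; here n = 11. So Q = C_11 = 58786.
Permutations of [n] avoiding any single length-3 pattern are counted by C_n; here n = 12. So R = C_12 = 208012.
P − Q + R = 4862 − 58786 + 208012 = 154088.

154088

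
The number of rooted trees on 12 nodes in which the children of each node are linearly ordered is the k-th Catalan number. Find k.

A rooted plane tree on 12 nodes has 11 edges, and such trees are counted by C_11.

11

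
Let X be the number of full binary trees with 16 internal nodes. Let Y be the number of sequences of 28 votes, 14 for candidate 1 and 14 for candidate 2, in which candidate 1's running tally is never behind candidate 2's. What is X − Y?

The number of full binary trees on 16 internal nodes is the Catalan number C_16. So X = C_16 = 35357670.
Ballot sequences with n votes each where one side never trails are Dyck words, counted by C_n; here n = 14. So Y = C_14 = 2674440.
X − Y = 35357670 − 2674440 = 32683230.

32683230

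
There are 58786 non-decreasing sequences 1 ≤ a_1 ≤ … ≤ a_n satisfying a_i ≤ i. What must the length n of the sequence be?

Such sub-staircase sequences of length n are counted by C_n. The Catalan number equal to 58786 is C_11.

11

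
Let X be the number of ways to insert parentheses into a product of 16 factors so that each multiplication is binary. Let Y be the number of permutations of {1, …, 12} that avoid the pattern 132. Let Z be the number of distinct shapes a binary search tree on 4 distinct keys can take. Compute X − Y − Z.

Ways to associate a product of 16 factors correspond to binary trees on 16 leaves, so the count is C_15. So X = C_15 = 9694845.
Permutations of [n] avoiding any single length-3 pattern are counted by C_n; here n = 12. So Y = C_12 = 208012.
Rooted binary trees with 4 nodes (each child slot possibly empty) number C_4. So Z = C_4 = 14.
X − Y − Z = 9694845 − 208012 − 14 = 9486819.

9486819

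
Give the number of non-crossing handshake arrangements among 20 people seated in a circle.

With 20 = 2·10 people, non-crossing handshake pairings are non-crossing perfect matchings on a circle, counted by C_10.
C_10 = C(20,10)/11 = 184756/11 = 16796.

16796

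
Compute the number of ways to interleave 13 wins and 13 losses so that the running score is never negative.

Reading a vote for the leader as '(' and for the other as ')' turns such a sequence into a balanced string of 13 pairs, so the count is C_13.
C_13 = C_12 · 2(2·12+1)/(12+2) = 208012 · 50/14 = 742900.

742900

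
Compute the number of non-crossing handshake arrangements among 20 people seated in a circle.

16796

With 20 = 2·10 people, non-crossing handshake pairings are non-crossing perfect matchings on a circle, counted by C_10.
C_10 = C(20,10)/11 = 184756/11 = 16796.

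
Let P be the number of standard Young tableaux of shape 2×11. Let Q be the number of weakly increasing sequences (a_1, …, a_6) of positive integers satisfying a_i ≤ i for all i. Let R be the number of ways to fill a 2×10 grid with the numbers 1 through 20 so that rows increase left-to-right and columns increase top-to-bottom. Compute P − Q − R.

Standard Young tableaux of shape 2×n are counted by C_n; here n = 11. So P = C_11 = 58786.
Such sub-staircase sequences of length n are counted by C_n; here n = 6. So Q = C_6 = 132.
Standard Young tableaux of shape 2×n are counted by C_n; here n = 10. So R = C_10 = 16796.
P − Q − R = 58786 − 132 − 16796 = 41858.

41858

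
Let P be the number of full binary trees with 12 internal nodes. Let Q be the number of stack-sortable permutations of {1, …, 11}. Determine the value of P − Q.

149226

Full binary trees with n internal nodes are counted by C_n; here n = 12. So P = C_12 = 208012.
By Knuth's characterisation, the stack-sortable permutations of length 11 are the 231-avoiders, numbering C_11. So Q = C_11 = 58786.
P − Q = 208012 − 58786 = 149226.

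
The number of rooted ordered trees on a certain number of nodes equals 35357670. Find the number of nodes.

Rooted ordered trees on m nodes are counted by C_{m−1}. The Catalan number equal to 35357670 is C_16.
So the index is 16, and the number of nodes is 16 + 1 = 17.

17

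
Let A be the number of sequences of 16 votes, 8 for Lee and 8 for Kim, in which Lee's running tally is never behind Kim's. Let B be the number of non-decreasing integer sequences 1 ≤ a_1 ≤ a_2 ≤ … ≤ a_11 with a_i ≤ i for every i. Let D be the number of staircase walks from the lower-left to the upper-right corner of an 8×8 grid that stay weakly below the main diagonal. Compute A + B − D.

58786

Ballot sequences with n votes each where one side never trails are Dyck words, counted by C_n; here n = 8. So A = C_8 = 1430.
Weakly increasing sequences with a_i ≤ i biject with Dyck paths of semilength 11, so there are C_11. So B = C_11 = 58786.
Monotone paths in an n×n grid that stay weakly below the diagonal are counted by C_n; here n = 8. So D = C_8 = 1430.
A + B − D = 1430 + 58786 − 1430 = 58786.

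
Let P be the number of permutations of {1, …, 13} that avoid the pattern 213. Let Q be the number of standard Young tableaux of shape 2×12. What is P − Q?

Permutations of [n] avoiding any single length-3 pattern are counted by C_n; here n = 13. So P = C_13 = 742900.
Standard Young tableaux of shape 2×n are counted by C_n; here n = 12. So Q = C_12 = 208012.
P − Q = 742900 − 208012 = 534888.

534888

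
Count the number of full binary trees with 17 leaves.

35357670

Full binary trees with 17 leaves have 17−1 = 16 internal nodes, so there are C_16 of them.
C_16 = C(32,16)/17 = 601080390/17 = 35357670.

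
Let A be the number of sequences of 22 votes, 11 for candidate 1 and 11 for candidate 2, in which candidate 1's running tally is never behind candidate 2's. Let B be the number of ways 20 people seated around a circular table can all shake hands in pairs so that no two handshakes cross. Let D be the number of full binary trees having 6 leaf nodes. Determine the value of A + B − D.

75540

Reading a vote for the leader as '(' and for the other as ')' turns such a sequence into a balanced string of 11 pairs, so the count is C_11. So A = C_11 = 58786.
With 20 = 2·10 people, non-crossing handshake pairings are non-crossing perfect matchings on a circle, counted by C_10. So B = C_10 = 16796.
A full binary tree with L leaves has L−1 internal nodes and is counted by C_{L−1}; L = 6 gives C_5. So D = C_5 = 42.
A + B − D = 58786 + 16796 − 42 = 75540.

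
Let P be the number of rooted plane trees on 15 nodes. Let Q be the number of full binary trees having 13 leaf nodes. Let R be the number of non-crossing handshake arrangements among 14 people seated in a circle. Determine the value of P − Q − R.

Rooted ordered (plane) trees on m nodes have m−1 edges and are counted by C_{m−1}; m = 15 gives C_14. So P = C_14 = 2674440.
Full binary trees with 13 leaves have 13−1 = 12 internal nodes, so there are C_12 of them. So Q = C_12 = 208012.
With 14 = 2·7 people, non-crossing handshake pairings are non-crossing perfect matchings on a circle, counted by C_7. So R = C_7 = 429.
P − Q − R = 2674440 − 208012 − 429 = 2465999.

2465999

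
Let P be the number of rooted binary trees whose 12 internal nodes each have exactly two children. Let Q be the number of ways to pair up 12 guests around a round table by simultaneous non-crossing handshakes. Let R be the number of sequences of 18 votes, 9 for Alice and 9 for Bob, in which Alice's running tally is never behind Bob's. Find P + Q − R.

Full binary trees with n internal nodes are counted by C_n; here n = 12. So P = C_12 = 208012.
Non-crossing handshake pairings of 2n people are counted by C_n; 12 people gives n = 6. So Q = C_6 = 132.
Reading a vote for the leader as '(' and for the other as ')' turns such a sequence into a balanced string of 9 pairs, so the count is C_9. So R = C_9 = 4862.
P + Q − R = 208012 + 132 − 4862 = 203282.

203282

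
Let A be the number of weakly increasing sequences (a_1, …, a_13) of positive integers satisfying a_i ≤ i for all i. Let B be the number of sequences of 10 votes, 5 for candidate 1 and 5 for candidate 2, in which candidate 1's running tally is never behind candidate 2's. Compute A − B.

Such sub-staircase sequences of length n are counted by C_n; here n = 13. So A = C_13 = 742900.
Ballot sequences with n votes each where one side never trails are Dyck words, counted by C_n; here n = 5. So B = C_5 = 42.
A − B = 742900 − 42 = 742858.

742858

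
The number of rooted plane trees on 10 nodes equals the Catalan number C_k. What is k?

9

Rooted ordered (plane) trees on m nodes have m−1 edges and are counted by C_{m−1}; m = 10 gives C_9.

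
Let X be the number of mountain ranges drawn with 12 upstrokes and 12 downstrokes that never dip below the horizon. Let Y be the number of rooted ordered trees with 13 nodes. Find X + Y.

416024

Dyck paths of semilength n (length 2n) are counted by C_n; here n = 12. So X = C_12 = 208012.
A rooted plane tree on 13 nodes has 12 edges, and such trees are counted by C_12. So Y = C_12 = 208012.
X + Y = 208012 + 208012 = 416024.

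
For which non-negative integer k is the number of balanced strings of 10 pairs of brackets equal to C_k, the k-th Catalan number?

10

Balanced strings of n pairs of brackets are counted by C_n; here n = 10.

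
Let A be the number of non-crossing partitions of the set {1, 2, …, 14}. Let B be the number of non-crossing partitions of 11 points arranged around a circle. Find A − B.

2615654

Non-crossing partitions of an n-element set are counted by C_n; here n = 14. So A = C_14 = 2674440.
Non-crossing partitions of an n-element set are counted by C_n; here n = 11. So B = C_11 = 58786.
A − B = 2674440 − 58786 = 2615654.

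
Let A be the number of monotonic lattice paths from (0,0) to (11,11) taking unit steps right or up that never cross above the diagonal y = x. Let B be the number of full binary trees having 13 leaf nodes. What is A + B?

Monotone paths in an n×n grid that stay weakly below the diagonal are counted by C_n; here n = 11. So A = C_11 = 58786.
A full binary tree with L leaves has L−1 internal nodes and is counted by C_{L−1}; L = 13 gives C_12. So B = C_12 = 208012.
A + B = 58786 + 208012 = 266798.

266798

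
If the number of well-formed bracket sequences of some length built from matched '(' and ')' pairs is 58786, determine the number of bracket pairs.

11

Balanced strings of n bracket-pairs are counted by C_n, and C_11 = 58786.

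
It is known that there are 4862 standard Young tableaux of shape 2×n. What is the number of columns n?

9

Standard Young tableaux of shape 2×n are counted by C_n; 4862 = C_9.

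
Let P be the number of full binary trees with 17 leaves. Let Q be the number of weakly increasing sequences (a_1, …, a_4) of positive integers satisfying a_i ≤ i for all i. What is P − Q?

35357656

Full binary trees with 17 leaves have 17−1 = 16 internal nodes, so there are C_16 of them. So P = C_16 = 35357670.
Such sub-staircase sequences of length n are counted by C_n; here n = 4. So Q = C_4 = 14.
P − Q = 35357670 − 14 = 35357656.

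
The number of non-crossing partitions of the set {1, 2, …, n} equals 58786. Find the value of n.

11

Non-crossing partitions of [n] are counted by C_n. The Catalan number equal to 58786 is C_11.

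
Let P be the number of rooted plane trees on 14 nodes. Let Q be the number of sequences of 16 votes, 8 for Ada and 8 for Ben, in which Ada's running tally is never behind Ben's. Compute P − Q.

741470

Rooted ordered (plane) trees on m nodes have m−1 edges and are counted by C_{m−1}; m = 14 gives C_13. So P = C_13 = 742900.
Ballot sequences with n votes each where one side never trails are Dyck words, counted by C_n; here n = 8. So Q = C_8 = 1430.
P − Q = 742900 − 1430 = 741470.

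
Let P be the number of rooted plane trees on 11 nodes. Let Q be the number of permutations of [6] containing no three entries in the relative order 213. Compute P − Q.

A rooted plane tree on 11 nodes has 10 edges, and such trees are counted by C_10. So P = C_10 = 16796.
Permutations of [n] avoiding any single length-3 pattern are counted by C_n; here n = 6. So Q = C_6 = 132.
P − Q = 16796 − 132 = 16664.

16664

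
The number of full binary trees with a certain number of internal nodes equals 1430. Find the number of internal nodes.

Full binary trees with n internal nodes are counted by C_n. The Catalan number equal to 1430 is C_8.

8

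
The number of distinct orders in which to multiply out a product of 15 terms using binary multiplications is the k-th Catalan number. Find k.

Ways to associate a product of 15 factors correspond to binary trees on 15 leaves, so the count is C_14.

14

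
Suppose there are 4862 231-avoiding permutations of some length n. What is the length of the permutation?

9

Permutations of [n] avoiding a fixed length-3 pattern are counted by C_n. Since C_9 = 4862, the index is 9.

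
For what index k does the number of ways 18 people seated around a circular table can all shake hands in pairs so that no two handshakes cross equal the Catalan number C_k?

9

Non-crossing handshake pairings of 2n people are counted by C_n; 18 people gives n = 9.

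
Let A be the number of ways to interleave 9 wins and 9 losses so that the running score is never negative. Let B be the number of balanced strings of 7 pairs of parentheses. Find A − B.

Ballot sequences with n votes each where one side never trails are Dyck words, counted by C_n; here n = 9. So A = C_9 = 4862.
Balanced strings of n pairs of brackets are counted by C_n; here n = 7. So B = C_7 = 429.
A − B = 4862 − 429 = 4433.

4433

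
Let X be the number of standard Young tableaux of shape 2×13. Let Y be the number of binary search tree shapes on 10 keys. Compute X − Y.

Standard Young tableaux of shape 2×n are counted by C_n; here n = 13. So X = C_13 = 742900.
Binary trees (left/right distinguished) on n nodes are counted by C_n; here n = 10. So Y = C_10 = 16796.
X − Y = 742900 − 16796 = 726104.

726104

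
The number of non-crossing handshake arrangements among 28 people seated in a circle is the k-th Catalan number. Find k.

With 28 = 2·14 people, non-crossing handshake pairings are non-crossing perfect matchings on a circle, counted by C_14.

14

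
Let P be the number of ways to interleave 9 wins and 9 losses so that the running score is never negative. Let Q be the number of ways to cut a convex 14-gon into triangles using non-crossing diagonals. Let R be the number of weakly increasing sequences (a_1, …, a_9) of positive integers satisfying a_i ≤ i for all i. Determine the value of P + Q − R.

Ballot sequences with n votes each where one side never trails are Dyck words, counted by C_n; here n = 9. So P = C_9 = 4862.
The number of triangulations of a 14-gon is the Catalan number C_12 (index = sides − 2). So Q = C_12 = 208012.
Weakly increasing sequences with a_i ≤ i biject with Dyck paths of semilength 9, so there are C_9. So R = C_9 = 4862.
P + Q − R = 4862 + 208012 − 4862 = 208012.

208012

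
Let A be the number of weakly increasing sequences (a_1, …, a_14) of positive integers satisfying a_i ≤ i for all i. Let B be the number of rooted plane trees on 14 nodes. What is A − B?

1931540

Such sub-staircase sequences of length n are counted by C_n; here n = 14. So A = C_14 = 2674440.
Rooted ordered (plane) trees on m nodes have m−1 edges and are counted by C_{m−1}; m = 14 gives C_13. So B = C_13 = 742900.
A − B = 2674440 − 742900 = 1931540.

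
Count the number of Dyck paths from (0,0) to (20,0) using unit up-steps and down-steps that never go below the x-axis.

16796

Dyck paths of semilength n (length 2n) are counted by C_n; here n = 10.
C_10 = C(20,10)/11 = 184756/11 = 16796.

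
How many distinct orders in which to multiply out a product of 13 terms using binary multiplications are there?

208012

Bracketing 13 factors into binary products is counted by C_{13−1} = C_12.
C_12 = C(24,12)/13 = 2704156/13 = 208012.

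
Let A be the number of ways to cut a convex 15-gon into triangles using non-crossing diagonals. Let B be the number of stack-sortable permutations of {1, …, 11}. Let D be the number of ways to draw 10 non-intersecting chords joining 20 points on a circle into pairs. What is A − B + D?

700910

The number of triangulations of a 15-gon is the Catalan number C_13 (index = sides − 2). So A = C_13 = 742900.
Stack-sortable permutations are exactly the 231-avoiding ones, counted by C_n; here n = 11. So B = C_11 = 58786.
Non-crossing perfect matchings of 2n points on a circle are counted by C_n; with 20 points, n = 10. So D = C_10 = 16796.
A − B + D = 742900 − 58786 + 16796 = 700910.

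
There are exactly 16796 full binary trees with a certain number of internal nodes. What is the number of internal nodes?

10

Full binary trees with n internal nodes are counted by C_n. Since C_10 = 16796, the index is 10.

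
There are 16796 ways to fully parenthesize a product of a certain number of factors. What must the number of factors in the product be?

11

Parenthesizations of m factors are counted by C_{m−1}; 16796 = C_10.
So the index is 10, and the number of factors is 10 + 1 = 11.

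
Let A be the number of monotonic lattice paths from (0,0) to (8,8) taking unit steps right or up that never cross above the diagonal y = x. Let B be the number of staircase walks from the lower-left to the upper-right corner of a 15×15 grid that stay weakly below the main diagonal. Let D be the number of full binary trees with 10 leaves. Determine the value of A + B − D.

9691413

Sub-diagonal monotone paths from (0,0) to (8,8) biject with Dyck paths of semilength 8, giving C_8. So A = C_8 = 1430.
Sub-diagonal monotone paths from (0,0) to (15,15) biject with Dyck paths of semilength 15, giving C_15. So B = C_15 = 9694845.
Full binary trees with 10 leaves have 10−1 = 9 internal nodes, so there are C_9 of them. So D = C_9 = 4862.
A + B − D = 1430 + 9694845 − 4862 = 9691413.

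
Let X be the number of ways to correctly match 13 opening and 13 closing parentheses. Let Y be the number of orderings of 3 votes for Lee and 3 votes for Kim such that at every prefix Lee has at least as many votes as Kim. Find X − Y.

With 13 pairs the number of balanced bracket strings is the Catalan number C_13. So X = C_13 = 742900.
Ballot sequences with n votes each where one side never trails are Dyck words, counted by C_n; here n = 3. So Y = C_3 = 5.
X − Y = 742900 − 5 = 742895.

742895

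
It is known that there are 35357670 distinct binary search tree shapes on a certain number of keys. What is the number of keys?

Binary search tree shapes on n keys are counted by C_n; 35357670 = C_16.

16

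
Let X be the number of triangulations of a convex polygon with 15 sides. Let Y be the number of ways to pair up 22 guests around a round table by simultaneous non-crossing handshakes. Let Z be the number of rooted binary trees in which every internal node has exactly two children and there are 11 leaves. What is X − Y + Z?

700910

The number of triangulations of a 15-gon is the Catalan number C_13 (index = sides − 2). So X = C_13 = 742900.
With 22 = 2·11 people, non-crossing handshake pairings are non-crossing perfect matchings on a circle, counted by C_11. So Y = C_11 = 58786.
A full binary tree with L leaves has L−1 internal nodes and is counted by C_{L−1}; L = 11 gives C_10. So Z = C_10 = 16796.
X − Y + Z = 742900 − 58786 + 16796 = 700910.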